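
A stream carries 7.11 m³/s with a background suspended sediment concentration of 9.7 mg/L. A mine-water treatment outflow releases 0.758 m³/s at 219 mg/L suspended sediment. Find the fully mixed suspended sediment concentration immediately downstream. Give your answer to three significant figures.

Conservation of mass: C = (7.110·9.700 + 0.7580·219.0) / 7.868 = 235.0/7.868 = 29.86 mg/L.

29.9 mg/L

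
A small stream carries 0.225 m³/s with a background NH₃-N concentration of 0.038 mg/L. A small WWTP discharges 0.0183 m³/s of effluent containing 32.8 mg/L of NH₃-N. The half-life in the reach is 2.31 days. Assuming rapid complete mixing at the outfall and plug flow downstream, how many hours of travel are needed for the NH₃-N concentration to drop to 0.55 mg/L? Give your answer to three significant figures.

Mixed concentration C = ΣQC/ΣQ = (0.2250·0.03800 + 0.01830·32.80) / 0.2433 = 0.6088/0.2433 = 2.502 mg/L.
Half-life 2.31 d → k = ln 2 / 2.31 = 0.3001 d⁻¹.
2.502·exp(−k·t) = 0.55 → t = ln(2.502/0.55)/k = 436200 s = 121.2 h.

121 h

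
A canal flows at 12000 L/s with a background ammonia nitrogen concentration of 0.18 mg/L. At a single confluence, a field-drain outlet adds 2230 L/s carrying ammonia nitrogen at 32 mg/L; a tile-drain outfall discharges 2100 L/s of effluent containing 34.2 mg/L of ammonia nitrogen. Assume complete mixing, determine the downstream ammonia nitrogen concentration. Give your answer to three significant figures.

Mass balance: C = (12000·0.1800 + 2230·32.00 + 2100·34.20) / 16330 = 145300/16330 = 8.900 mg/L.

8.90 mg/L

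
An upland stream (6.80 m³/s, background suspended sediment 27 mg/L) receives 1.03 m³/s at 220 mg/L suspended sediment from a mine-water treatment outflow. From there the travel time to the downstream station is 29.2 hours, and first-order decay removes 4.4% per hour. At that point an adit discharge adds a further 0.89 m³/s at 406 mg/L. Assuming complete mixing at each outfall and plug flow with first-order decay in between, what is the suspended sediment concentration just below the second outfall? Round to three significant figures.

After mixing, C = (6.800·27.00 + 1.030·220.0) / 7.830 = 410.2/7.830 = 52.39 mg/L; combined flow 7.830 m³/s.
4.4%/h lost → k = −ln(1 − 0.044) = 0.04500 h⁻¹.
Applying C = C₀e^(−kt): 52.39 × 0.2688 = 14.08 mg/L.
Second outfall: C = (7.830·14.08 + 0.8900·406.0)/8.720 = 54.08 mg/L.

54.1 mg/L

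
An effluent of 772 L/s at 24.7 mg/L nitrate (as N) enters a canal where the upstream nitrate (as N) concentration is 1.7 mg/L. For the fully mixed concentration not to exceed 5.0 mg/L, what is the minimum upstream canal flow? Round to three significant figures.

Set C_mix = 5.0: (Q·1.700 + 772.0·24.70) / (Q + 772.0) = 5.0
→ Q = 772.0·(24.70 − 5.0)/(5.0 − 1.700) = 4609 L/s.

4610 L/s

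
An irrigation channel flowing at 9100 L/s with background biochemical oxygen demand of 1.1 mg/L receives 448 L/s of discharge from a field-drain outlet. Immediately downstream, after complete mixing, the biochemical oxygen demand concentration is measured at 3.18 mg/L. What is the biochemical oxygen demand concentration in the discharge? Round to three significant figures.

45.4 mg/L

Mass balance: 9100·1.100 + 448.0·Cₑ = 9548·3.180
→ Cₑ = (9548·3.180 − 9100·1.100) / 448.0 = 45.43 mg/L.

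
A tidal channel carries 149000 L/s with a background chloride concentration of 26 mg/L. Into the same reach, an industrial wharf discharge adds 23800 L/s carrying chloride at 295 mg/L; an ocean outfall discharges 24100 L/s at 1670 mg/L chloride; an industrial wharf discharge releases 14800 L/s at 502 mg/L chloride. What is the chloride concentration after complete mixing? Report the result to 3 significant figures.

277 mg/L

Flow-weighted average: C = (149000·26.00 + 23800·295.0 + 24100·1670 + 14800·502.0) / 211700 = 58570000/211700 = 276.7 mg/L.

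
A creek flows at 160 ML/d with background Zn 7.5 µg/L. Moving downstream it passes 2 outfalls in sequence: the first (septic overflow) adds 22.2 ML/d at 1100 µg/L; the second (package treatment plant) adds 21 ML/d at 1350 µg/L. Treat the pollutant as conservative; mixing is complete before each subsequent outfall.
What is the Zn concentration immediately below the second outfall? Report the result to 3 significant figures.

266 µg/L

Outfall 1: combined Q = 182.2 ML/d; C = (160.0·7.500 + 22.20·1100)/182.2 = 140.6 µg/L.
Outfall 2: combined Q = 203.2 ML/d; C = (182.2·140.6 + 21.00·1350)/203.2 = 265.6 µg/L.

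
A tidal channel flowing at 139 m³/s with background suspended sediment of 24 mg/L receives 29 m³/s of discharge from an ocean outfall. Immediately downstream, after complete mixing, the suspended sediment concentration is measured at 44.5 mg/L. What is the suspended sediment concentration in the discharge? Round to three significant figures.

Mass balance: 139.0·24.00 + 29.00·Cₑ = 168.0·44.50
→ Cₑ = (168.0·44.50 − 139.0·24.00) / 29.00 = 142.8 mg/L.

143 mg/L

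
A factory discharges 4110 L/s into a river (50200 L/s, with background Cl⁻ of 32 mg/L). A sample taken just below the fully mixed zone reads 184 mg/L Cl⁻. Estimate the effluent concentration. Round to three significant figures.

Mass balance: 50200·32.00 + 4110·Cₑ = 54310·184.0
→ Cₑ = (54310·184.0 − 50200·32.00) / 4110 = 2041 mg/L.

2040 mg/L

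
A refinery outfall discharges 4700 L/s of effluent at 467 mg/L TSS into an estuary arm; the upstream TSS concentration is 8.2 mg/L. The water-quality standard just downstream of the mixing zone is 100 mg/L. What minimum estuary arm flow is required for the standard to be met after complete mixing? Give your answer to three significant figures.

18800 L/s

Set C_mix = 100: (Q·8.200 + 4700·467.0) / (Q + 4700) = 100
→ Q = 4700·(467.0 − 100)/(100 − 8.200) = 18790 L/s.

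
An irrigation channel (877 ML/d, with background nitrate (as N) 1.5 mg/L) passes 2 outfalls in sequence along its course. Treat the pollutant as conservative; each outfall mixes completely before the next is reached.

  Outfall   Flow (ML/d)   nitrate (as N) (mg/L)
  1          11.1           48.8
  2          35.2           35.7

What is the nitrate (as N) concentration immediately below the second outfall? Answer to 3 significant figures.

Below outfall 1: Q → 888.1 ML/d, C = (877.0·1.500 + 11.10·48.80)/888.1 = 2.091 mg/L.
Below outfall 2: Q → 923.3 ML/d, C = (888.1·2.091 + 35.20·35.70)/923.3 = 3.372 mg/L.

3.37 mg/L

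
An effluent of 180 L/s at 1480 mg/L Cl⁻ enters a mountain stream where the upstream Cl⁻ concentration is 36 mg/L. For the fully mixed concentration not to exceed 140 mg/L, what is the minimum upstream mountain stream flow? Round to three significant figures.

Set C_mix = 140: (Q·36.00 + 180.0·1480) / (Q + 180.0) = 140
→ Q = 180.0·(1480 − 140)/(140 − 36.00) = 2319 L/s.

2320 L/s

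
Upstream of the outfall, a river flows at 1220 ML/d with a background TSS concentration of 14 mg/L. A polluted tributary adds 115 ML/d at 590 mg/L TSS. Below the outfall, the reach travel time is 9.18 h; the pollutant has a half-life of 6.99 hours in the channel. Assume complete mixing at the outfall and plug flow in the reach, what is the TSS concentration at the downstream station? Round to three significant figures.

25.6 mg/L

Mass balance: C = (1220·14.00 + 115.0·590.0) / 1335 = 84930/1335 = 63.62 mg/L.
Half-life 6.99 h → k = ln 2 / 6.99 = 0.09916 h⁻¹ = 2.380 d⁻¹.
After decay, C = 63.62 × e^(−kt) = 63.62 × 0.4024 = 25.60 mg/L.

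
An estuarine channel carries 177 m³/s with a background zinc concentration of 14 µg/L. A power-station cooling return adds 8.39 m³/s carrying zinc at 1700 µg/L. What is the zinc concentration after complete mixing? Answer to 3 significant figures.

90.3 µg/L

After mixing, C = (177.0·14.00 + 8.390·1700) / 185.4 = 16740/185.4 = 90.30 µg/L.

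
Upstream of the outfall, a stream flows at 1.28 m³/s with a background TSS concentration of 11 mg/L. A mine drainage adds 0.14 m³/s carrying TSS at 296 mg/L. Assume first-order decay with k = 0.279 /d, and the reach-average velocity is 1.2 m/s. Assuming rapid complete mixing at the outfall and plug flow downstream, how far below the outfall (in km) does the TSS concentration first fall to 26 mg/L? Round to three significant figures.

Conservation of mass: C = (1.280·11.00 + 0.1400·296.0) / 1.420 = 55.52/1.420 = 39.10 mg/L.
Set 39.10·exp(−k·t) = 26 → t = ln(39.10/26)/k = 126300 s = 35.10 h.
Distance = v·t = 1.2·126300 = 151600 m = 151.6 km.

152 km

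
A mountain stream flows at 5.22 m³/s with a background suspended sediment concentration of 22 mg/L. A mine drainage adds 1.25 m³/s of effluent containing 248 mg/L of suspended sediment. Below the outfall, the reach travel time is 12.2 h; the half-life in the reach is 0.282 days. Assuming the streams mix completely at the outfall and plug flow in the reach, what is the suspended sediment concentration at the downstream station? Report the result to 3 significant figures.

Conservation of mass: C = (5.220·22.00 + 1.250·248.0) / 6.470 = 424.8/6.470 = 65.66 mg/L.
Half-life 0.282 d → k = ln 2 / 0.282 = 2.458 d⁻¹.
After decay, C = 65.66 × e^(−kt) = 65.66 × 0.2867 = 18.82 mg/L.

18.8 mg/L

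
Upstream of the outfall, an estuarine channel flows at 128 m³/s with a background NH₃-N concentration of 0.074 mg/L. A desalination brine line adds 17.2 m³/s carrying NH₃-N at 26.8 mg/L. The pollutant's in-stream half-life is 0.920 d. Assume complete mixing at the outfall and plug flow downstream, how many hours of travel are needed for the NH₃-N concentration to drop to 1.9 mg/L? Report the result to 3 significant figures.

Flow-weighted average: C = (128.0·0.07400 + 17.20·26.80) / 145.2 = 470.4/145.2 = 3.240 mg/L.
Half-life 0.920 d → k = ln 2 / 0.920 = 0.7534 d⁻¹.
3.240·exp(−k·t) = 1.9 → t = ln(3.240/1.9)/k = 61200 s = 17.00 h.

17.0 h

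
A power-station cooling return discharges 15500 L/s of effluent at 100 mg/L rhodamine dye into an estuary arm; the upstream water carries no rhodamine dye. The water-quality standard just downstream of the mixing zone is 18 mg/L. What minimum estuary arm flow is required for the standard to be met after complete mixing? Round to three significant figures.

Set C_mix = 18: (Q·0 + 15500·100.0) / (Q + 15500) = 18
→ Q = 15500·(100.0 − 18)/(18 − 0) = 70610 L/s.

70600 L/s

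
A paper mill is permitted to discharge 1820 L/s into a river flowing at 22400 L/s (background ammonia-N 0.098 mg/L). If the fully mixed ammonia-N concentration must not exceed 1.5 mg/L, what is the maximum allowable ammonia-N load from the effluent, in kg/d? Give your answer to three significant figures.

2950 kg/d

Mass balance at the limit: 22400·0.09800 + 1820·Cₑ = 24220·1.5 → Cₑ = 18.76 mg/L.
1820 L/s = 1.820 m³/s. Load = 1.820 m³/s × 18.76 g/m³ × 86 400 s/d = 2949 kg/d.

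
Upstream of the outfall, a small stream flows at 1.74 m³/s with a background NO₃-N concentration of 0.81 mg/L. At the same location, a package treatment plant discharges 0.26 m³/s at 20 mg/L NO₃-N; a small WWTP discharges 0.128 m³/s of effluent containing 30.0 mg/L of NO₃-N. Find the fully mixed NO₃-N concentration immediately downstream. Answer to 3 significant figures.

4.91 mg/L

Mass balance: C = (1.740·0.8100 + 0.2600·20.00 + 0.1280·30.00) / 2.128 = 10.45/2.128 = 4.910 mg/L.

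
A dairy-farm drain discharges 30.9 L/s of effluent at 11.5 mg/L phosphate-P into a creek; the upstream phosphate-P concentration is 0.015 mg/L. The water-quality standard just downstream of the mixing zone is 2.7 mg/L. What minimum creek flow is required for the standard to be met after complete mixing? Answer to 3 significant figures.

101 L/s

Set C_mix = 2.7: (Q·0.01500 + 30.90·11.50) / (Q + 30.90) = 2.7
→ Q = 30.90·(11.50 − 2.7)/(2.7 − 0.01500) = 101.3 L/s.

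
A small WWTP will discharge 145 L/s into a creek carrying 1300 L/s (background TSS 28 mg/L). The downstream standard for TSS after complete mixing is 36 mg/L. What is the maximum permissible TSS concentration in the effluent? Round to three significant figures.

At the limit, (Qr·Cr + Qe·Cₑ)/(Qr + Qe) = 36:
Cₑ = (1445·36 − 1300·28.00) / 145.0 = 107.7 mg/L.

108 mg/L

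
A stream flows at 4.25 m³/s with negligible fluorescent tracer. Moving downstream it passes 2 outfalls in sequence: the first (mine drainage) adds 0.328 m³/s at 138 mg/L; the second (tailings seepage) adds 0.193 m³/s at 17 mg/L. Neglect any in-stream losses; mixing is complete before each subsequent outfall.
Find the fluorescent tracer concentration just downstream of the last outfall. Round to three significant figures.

After outfall 1: Q = 4.250 + 0.3280 = 4.578 m³/s; C = (4.250·0 + 0.3280·138.0)/4.578 = 9.887 mg/L.
After outfall 2: Q = 4.578 + 0.1930 = 4.771 m³/s; C = (4.578·9.887 + 0.1930·17.00)/4.771 = 10.18 mg/L.

10.2 mg/L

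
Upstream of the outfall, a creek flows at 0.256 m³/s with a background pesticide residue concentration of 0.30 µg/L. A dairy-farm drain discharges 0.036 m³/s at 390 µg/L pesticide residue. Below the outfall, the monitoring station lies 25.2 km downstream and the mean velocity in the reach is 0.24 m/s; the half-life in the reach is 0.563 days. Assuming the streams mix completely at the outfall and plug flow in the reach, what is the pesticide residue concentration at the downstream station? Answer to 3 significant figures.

After mixing, C = (0.2560·0.3000 + 0.03600·390.0) / 0.2920 = 14.12/0.2920 = 48.35 µg/L.
Travel time t = 25.2·1000 / 0.24 = 105000 s = 29.17 h.
Half-life 0.563 d → k = ln 2 / 0.563 = 1.231 d⁻¹.
First-order decay: C = 48.35·exp(−k·t) = 48.35·0.2240 = 10.83 µg/L.

10.8 µg/L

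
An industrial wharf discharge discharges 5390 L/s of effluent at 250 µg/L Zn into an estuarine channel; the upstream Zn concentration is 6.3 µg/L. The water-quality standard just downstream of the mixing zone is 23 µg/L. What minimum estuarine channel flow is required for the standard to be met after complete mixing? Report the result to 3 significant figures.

73300 L/s

Set C_mix = 23: (Q·6.300 + 5390·250.0) / (Q + 5390) = 23
→ Q = 5390·(250.0 − 23)/(23 − 6.300) = 73270 L/s.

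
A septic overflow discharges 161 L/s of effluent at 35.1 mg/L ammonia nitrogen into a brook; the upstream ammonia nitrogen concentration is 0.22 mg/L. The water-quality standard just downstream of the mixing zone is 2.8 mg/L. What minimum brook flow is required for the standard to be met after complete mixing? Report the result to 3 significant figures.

2020 L/s

Set C_mix = 2.8: (Q·0.2200 + 161.0·35.10) / (Q + 161.0) = 2.8
→ Q = 161.0·(35.10 − 2.8)/(2.8 − 0.2200) = 2016 L/s.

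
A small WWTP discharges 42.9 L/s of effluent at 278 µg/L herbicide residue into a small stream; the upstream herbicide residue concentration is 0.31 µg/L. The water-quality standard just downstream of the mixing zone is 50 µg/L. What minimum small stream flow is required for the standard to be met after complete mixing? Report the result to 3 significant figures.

197 L/s

Set C_mix = 50: (Q·0.3100 + 42.90·278.0) / (Q + 42.90) = 50
→ Q = 42.90·(278.0 − 50)/(50 − 0.3100) = 196.8 L/s.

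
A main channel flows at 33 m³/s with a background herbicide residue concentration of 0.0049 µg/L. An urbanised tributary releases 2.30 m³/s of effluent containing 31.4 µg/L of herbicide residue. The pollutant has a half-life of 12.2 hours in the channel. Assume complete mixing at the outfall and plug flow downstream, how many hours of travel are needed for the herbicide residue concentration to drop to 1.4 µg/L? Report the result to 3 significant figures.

6.72 h

Mixed concentration C = ΣQC/ΣQ = (33.00·0.004900 + 2.300·31.40) / 35.30 = 72.38/35.30 = 2.050 µg/L.
Half-life 12.2 h → k = ln 2 / 12.2 = 0.05682 h⁻¹ = 1.364 d⁻¹.
2.050·exp(−k·t) = 1.4 → t = ln(2.050/1.4)/k = 24180 s = 6.716 h.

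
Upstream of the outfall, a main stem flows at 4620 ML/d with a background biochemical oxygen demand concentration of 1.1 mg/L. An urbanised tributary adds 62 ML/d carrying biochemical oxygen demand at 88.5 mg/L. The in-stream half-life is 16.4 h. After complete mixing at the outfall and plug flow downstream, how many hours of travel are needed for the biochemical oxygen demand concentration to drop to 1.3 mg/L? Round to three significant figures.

13.1 h

Conservation of mass: C = (4620·1.100 + 62.00·88.50) / 4682 = 10570/4682 = 2.257 mg/L.
Half-life 16.4 h → k = ln 2 / 16.4 = 0.04227 h⁻¹ = 1.014 d⁻¹.
2.257·exp(−k·t) = 1.3 → t = ln(2.257/1.3)/k = 47000 s = 13.06 h.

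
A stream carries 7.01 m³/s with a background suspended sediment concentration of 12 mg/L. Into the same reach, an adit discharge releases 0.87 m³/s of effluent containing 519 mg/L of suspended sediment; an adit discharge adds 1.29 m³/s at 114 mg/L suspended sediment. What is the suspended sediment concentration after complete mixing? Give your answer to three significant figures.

74.5 mg/L

Mass balance: C = (7.010·12.00 + 0.8700·519.0 + 1.290·114.0) / 9.170 = 682.7/9.170 = 74.45 mg/L.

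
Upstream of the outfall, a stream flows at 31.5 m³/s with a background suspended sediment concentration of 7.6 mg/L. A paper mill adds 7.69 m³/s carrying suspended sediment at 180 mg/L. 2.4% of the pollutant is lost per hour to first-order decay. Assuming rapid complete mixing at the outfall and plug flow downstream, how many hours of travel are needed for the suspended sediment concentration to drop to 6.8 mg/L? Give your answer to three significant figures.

74.4 h

Flow-weighted average: C = (31.50·7.600 + 7.690·180.0) / 39.19 = 1624/39.19 = 41.43 mg/L.
2.4%/h lost → k = −ln(1 − 0.024) = 0.02429 h⁻¹.
41.43·exp(−k·t) = 6.8 → t = ln(41.43/6.8)/k = 267800 s = 74.39 h.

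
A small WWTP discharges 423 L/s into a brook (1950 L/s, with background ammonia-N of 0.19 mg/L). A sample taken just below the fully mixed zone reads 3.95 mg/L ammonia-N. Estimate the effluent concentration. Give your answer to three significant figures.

21.3 mg/L

Mass balance: 1950·0.1900 + 423.0·Cₑ = 2373·3.950
→ Cₑ = (2373·3.950 − 1950·0.1900) / 423.0 = 21.28 mg/L.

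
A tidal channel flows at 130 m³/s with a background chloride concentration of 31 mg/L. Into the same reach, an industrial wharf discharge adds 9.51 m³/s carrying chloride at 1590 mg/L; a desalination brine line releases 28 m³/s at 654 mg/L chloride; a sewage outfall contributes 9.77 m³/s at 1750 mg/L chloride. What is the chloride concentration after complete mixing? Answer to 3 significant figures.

308 mg/L

Mixed concentration C = ΣQC/ΣQ = (130.0·31.00 + 9.510·1590 + 28.00·654.0 + 9.770·1750) / 177.3 = 54560/177.3 = 307.8 mg/L.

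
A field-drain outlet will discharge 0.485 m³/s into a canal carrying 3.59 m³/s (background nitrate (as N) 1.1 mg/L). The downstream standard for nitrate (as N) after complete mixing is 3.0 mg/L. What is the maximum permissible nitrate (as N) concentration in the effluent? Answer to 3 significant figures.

17.1 mg/L

At the limit, (Qr·Cr + Qe·Cₑ)/(Qr + Qe) = 3.0:
Cₑ = (4.075·3.0 − 3.590·1.100) / 0.4850 = 17.06 mg/L.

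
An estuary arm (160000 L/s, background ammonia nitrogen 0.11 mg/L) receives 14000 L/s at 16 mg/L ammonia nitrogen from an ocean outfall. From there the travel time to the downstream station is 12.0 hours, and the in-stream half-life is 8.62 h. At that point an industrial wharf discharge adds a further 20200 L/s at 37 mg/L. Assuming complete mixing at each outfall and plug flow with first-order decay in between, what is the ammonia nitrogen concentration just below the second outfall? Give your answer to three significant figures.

4.32 mg/L

After mixing, C = (160000·0.1100 + 14000·16.00) / 174000 = 241600/174000 = 1.389 mg/L; combined flow 174000 L/s.
Half-life 8.62 h → k = ln 2 / 8.62 = 0.08041 h⁻¹ = 1.930 d⁻¹.
Decay over the reach: 1.389·exp(−kt) = 1.389·0.3810 = 0.5290 mg/L.
Second outfall: C = (174000·0.5290 + 20200·37.00)/194200 = 4.323 mg/L.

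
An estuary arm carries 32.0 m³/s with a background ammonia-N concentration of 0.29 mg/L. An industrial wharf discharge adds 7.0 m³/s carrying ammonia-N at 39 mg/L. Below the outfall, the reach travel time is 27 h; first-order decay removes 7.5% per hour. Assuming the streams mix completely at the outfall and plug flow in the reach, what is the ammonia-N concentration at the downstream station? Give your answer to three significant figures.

Mass balance: C = (32.00·0.2900 + 7.000·39.00) / 39.00 = 282.3/39.00 = 7.238 mg/L.
7.5%/h lost → k = −ln(1 − 0.075) = 0.07796 h⁻¹.
First-order decay: C = 7.238·exp(−k·t) = 7.238·0.1219 = 0.8819 mg/L.

0.882 mg/L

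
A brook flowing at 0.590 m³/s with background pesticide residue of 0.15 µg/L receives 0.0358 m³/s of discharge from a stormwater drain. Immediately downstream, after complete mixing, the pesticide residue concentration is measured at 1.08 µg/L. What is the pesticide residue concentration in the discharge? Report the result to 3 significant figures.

16.4 µg/L

Mass balance: 0.5900·0.1500 + 0.03580·Cₑ = 0.6258·1.080
→ Cₑ = (0.6258·1.080 − 0.5900·0.1500) / 0.03580 = 16.41 µg/L.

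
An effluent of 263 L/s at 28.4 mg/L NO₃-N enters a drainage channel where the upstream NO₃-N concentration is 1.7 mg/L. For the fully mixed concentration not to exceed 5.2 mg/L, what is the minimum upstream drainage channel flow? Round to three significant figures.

Set C_mix = 5.2: (Q·1.700 + 263.0·28.40) / (Q + 263.0) = 5.2
→ Q = 263.0·(28.40 − 5.2)/(5.2 − 1.700) = 1743 L/s.

1740 L/s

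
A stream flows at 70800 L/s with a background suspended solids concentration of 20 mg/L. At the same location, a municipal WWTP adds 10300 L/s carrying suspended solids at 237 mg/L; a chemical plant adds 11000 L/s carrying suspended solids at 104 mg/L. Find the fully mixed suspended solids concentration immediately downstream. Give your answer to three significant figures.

Mixed concentration C = ΣQC/ΣQ = (70800·20.00 + 10300·237.0 + 11000·104.0) / 92100 = 5001000/92100 = 54.30 mg/L.

54.3 mg/L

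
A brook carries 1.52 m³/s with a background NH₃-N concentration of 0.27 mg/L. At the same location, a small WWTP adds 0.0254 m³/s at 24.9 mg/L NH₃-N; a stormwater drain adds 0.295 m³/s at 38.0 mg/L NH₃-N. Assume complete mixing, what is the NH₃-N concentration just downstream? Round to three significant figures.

6.66 mg/L

Conservation of mass: C = (1.520·0.2700 + 0.02540·24.90 + 0.2950·38.00) / 1.840 = 12.25/1.840 = 6.658 mg/L.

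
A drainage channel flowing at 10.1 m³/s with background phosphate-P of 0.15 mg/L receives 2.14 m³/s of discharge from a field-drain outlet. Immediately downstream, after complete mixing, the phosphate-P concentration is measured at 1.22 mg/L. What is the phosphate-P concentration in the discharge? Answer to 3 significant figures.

6.27 mg/L

Mass balance: 10.10·0.1500 + 2.140·Cₑ = 12.24·1.220
→ Cₑ = (12.24·1.220 − 10.10·0.1500) / 2.140 = 6.270 mg/L.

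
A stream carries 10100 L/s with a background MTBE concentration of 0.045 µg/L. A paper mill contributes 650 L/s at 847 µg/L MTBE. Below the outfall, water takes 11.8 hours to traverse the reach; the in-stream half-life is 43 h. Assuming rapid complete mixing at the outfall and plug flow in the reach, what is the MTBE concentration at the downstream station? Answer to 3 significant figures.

42.4 µg/L

Mixed concentration C = ΣQC/ΣQ = (10100·0.04500 + 650.0·847.0) / 10750 = 551000/10750 = 51.26 µg/L.
Half-life 43 h → k = ln 2 / 43 = 0.01612 h⁻¹ = 0.3869 d⁻¹.
First-order decay: C = 51.26·exp(−k·t) = 51.26·0.8268 = 42.38 µg/L.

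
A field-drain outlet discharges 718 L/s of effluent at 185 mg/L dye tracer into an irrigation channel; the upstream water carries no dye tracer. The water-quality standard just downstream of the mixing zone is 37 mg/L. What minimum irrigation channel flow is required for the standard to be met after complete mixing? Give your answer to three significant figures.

Set C_mix = 37: (Q·0 + 718.0·185.0) / (Q + 718.0) = 37
→ Q = 718.0·(185.0 − 37)/(37 − 0) = 2872 L/s.

2870 L/s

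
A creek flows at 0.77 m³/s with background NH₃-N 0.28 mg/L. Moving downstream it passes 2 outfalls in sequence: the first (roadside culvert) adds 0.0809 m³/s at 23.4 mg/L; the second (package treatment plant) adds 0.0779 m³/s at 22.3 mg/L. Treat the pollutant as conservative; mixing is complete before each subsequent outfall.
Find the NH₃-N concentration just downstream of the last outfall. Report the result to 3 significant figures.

Below outfall 1: Q → 0.8509 m³/s, C = (0.7700·0.2800 + 0.08090·23.40)/0.8509 = 2.478 mg/L.
Below outfall 2: Q → 0.9288 m³/s, C = (0.8509·2.478 + 0.07790·22.30)/0.9288 = 4.141 mg/L.

4.14 mg/L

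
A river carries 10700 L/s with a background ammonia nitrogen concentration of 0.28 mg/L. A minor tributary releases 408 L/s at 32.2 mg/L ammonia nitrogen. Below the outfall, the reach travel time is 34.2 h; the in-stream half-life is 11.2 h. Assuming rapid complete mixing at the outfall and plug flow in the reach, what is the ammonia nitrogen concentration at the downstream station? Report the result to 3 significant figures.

0.175 mg/L

Mixed concentration C = ΣQC/ΣQ = (10700·0.2800 + 408.0·32.20) / 11110 = 16130/11110 = 1.452 mg/L.
Half-life 11.2 h → k = ln 2 / 11.2 = 0.06189 h⁻¹ = 1.485 d⁻¹.
Decay over the reach: 1.452·exp(−kt) = 1.452·0.1204 = 0.1749 mg/L.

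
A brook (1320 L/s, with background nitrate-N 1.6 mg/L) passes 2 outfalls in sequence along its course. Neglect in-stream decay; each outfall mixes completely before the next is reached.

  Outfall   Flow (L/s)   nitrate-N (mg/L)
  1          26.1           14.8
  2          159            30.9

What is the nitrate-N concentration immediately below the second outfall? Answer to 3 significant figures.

Below outfall 1: Q → 1346 L/s, C = (1320·1.600 + 26.10·14.80)/1346 = 1.856 mg/L.
Below outfall 2: Q → 1505 L/s, C = (1346·1.856 + 159.0·30.90)/1505 = 4.924 mg/L.

4.92 mg/L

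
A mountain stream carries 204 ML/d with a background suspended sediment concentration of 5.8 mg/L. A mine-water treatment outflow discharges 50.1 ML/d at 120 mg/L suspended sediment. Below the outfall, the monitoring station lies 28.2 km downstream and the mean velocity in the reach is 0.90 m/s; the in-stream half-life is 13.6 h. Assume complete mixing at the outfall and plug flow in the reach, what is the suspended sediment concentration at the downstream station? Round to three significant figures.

Mass balance: C = (204.0·5.800 + 50.10·120.0) / 254.1 = 7195/254.1 = 28.32 mg/L.
Travel time t = 28.2·1000 / 0.90 = 31330 s = 8.704 h.
Half-life 13.6 h → k = ln 2 / 13.6 = 0.05097 h⁻¹ = 1.223 d⁻¹.
First-order decay: C = 28.32·exp(−k·t) = 28.32·0.6417 = 18.17 mg/L.

18.2 mg/L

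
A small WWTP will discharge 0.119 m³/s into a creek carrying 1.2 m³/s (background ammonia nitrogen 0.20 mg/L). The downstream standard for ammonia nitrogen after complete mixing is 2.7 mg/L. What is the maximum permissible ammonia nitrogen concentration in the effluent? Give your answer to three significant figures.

At the limit, (Qr·Cr + Qe·Cₑ)/(Qr + Qe) = 2.7:
Cₑ = (1.319·2.7 − 1.200·0.2000) / 0.1190 = 27.91 mg/L.

27.9 mg/L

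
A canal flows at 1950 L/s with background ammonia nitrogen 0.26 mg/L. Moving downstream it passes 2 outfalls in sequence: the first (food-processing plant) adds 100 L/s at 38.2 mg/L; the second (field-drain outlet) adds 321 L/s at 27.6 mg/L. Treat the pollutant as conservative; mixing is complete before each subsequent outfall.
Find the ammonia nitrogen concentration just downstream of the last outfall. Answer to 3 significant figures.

Below outfall 1: Q → 2050 L/s, C = (1950·0.2600 + 100.0·38.20)/2050 = 2.111 mg/L.
Below outfall 2: Q → 2371 L/s, C = (2050·2.111 + 321.0·27.60)/2371 = 5.562 mg/L.

5.56 mg/L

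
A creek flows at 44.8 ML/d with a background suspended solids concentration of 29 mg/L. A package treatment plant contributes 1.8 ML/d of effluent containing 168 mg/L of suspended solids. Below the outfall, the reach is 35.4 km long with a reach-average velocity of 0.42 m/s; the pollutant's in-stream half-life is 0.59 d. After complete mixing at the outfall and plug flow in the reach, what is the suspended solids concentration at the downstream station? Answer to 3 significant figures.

10.9 mg/L

After mixing, C = (44.80·29.00 + 1.800·168.0) / 46.60 = 1602/46.60 = 34.37 mg/L.
Travel time t = 35.4·1000 / 0.42 = 84290 s = 23.41 h.
Half-life 0.59 d → k = ln 2 / 0.59 = 1.175 d⁻¹.
First-order decay: C = 34.37·exp(−k·t) = 34.37·0.3179 = 10.93 mg/L.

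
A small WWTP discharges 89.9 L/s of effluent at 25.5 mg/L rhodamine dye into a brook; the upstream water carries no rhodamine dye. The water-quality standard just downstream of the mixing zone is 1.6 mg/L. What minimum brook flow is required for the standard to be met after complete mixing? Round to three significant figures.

1340 L/s

Set C_mix = 1.6: (Q·0 + 89.90·25.50) / (Q + 89.90) = 1.6
→ Q = 89.90·(25.50 − 1.6)/(1.6 − 0) = 1343 L/s.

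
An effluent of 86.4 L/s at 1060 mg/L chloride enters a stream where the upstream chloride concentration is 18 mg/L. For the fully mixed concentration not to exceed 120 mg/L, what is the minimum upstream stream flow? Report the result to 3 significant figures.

Set C_mix = 120: (Q·18.00 + 86.40·1060) / (Q + 86.40) = 120
→ Q = 86.40·(1060 − 120)/(120 − 18.00) = 796.2 L/s.

796 L/s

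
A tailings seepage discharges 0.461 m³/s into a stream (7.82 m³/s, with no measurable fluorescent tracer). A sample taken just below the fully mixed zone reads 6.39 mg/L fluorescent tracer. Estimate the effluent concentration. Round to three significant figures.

115 mg/L

Mass balance: 7.820·0 + 0.4610·Cₑ = 8.281·6.390
→ Cₑ = (8.281·6.390 − 7.820·0) / 0.4610 = 114.8 mg/L.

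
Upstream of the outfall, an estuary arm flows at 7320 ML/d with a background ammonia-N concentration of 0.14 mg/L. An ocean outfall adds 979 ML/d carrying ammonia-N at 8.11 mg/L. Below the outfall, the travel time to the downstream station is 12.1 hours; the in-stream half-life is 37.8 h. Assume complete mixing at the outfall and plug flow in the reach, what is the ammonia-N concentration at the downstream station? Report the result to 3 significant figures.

After mixing, C = (7320·0.1400 + 979.0·8.110) / 8299 = 8964/8299 = 1.080 mg/L.
Half-life 37.8 h → k = ln 2 / 37.8 = 0.01834 h⁻¹ = 0.4401 d⁻¹.
First-order decay: C = 1.080·exp(−k·t) = 1.080·0.8010 = 0.8652 mg/L.

0.865 mg/L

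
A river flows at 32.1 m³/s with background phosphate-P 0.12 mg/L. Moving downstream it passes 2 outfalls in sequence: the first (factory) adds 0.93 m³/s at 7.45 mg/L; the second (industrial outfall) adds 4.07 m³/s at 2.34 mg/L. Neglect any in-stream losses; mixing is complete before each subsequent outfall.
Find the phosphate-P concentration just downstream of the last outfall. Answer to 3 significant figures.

0.547 mg/L

Below outfall 1: Q → 33.03 m³/s, C = (32.10·0.1200 + 0.9300·7.450)/33.03 = 0.3264 mg/L.
Below outfall 2: Q → 37.10 m³/s, C = (33.03·0.3264 + 4.070·2.340)/37.10 = 0.5473 mg/L.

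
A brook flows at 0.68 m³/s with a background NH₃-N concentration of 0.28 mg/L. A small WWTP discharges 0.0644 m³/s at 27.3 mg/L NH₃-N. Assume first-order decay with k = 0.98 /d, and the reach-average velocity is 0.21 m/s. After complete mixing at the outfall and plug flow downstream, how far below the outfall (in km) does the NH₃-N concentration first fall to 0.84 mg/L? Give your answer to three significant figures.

Mass balance: C = (0.6800·0.2800 + 0.06440·27.30) / 0.7444 = 1.949/0.7444 = 2.618 mg/L.
Set 2.618·exp(−k·t) = 0.84 → t = ln(2.618/0.84)/k = 100200 s = 27.84 h.
Distance = v·t = 0.21·100200 = 21040 m = 21.04 km.

21.0 km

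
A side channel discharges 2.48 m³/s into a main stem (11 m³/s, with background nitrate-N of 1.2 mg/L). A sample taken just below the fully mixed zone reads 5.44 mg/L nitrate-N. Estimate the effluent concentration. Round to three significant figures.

Mass balance: 11.00·1.200 + 2.480·Cₑ = 13.48·5.440
→ Cₑ = (13.48·5.440 − 11.00·1.200) / 2.480 = 24.25 mg/L.

24.2 mg/L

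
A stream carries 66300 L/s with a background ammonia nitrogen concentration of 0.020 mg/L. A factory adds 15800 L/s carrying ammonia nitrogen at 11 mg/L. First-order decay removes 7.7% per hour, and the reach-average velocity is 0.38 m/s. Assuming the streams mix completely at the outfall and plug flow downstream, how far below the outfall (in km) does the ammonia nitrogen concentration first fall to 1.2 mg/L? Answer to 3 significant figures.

Flow-weighted average: C = (66300·0.02000 + 15800·11.00) / 82100 = 175100/82100 = 2.133 mg/L.
7.7%/h lost → k = −ln(1 − 0.077) = 0.08013 h⁻¹.
Set 2.133·exp(−k·t) = 1.2 → t = ln(2.133/1.2)/k = 25850 s = 7.179 h.
Distance = v·t = 0.38·25850 = 9821 m = 9.821 km.

9.82 km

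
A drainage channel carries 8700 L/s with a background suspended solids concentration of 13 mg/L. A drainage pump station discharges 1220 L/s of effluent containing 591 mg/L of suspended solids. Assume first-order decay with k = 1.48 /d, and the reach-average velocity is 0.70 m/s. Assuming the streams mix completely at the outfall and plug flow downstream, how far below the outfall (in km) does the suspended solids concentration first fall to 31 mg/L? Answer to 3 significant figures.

40.8 km

Flow-weighted average: C = (8700·13.00 + 1220·591.0) / 9920 = 834100/9920 = 84.08 mg/L.
Set 84.08·exp(−k·t) = 31 → t = ln(84.08/31)/k = 58250 s = 16.18 h.
Distance = v·t = 0.70·58250 = 40780 m = 40.78 km.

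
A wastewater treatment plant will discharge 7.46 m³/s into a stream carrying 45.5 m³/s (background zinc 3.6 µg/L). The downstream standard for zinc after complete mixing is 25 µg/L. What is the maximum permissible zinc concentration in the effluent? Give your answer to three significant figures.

At the limit, (Qr·Cr + Qe·Cₑ)/(Qr + Qe) = 25:
Cₑ = (52.96·25 − 45.50·3.600) / 7.460 = 155.5 µg/L.

156 µg/L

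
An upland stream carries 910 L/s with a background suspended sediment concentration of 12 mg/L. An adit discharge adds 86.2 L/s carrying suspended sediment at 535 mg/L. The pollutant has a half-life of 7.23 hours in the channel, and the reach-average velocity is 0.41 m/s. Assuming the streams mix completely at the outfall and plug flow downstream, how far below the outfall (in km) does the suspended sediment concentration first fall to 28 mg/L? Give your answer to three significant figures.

Mixed concentration C = ΣQC/ΣQ = (910.0·12.00 + 86.20·535.0) / 996.2 = 57040/996.2 = 57.25 mg/L.
Half-life 7.23 h → k = ln 2 / 7.23 = 0.09587 h⁻¹ = 2.301 d⁻¹.
Set 57.25·exp(−k·t) = 28 → t = ln(57.25/28)/k = 26860 s = 7.461 h.
Distance = v·t = 0.41·26860 = 11010 m = 11.01 km.

11.0 km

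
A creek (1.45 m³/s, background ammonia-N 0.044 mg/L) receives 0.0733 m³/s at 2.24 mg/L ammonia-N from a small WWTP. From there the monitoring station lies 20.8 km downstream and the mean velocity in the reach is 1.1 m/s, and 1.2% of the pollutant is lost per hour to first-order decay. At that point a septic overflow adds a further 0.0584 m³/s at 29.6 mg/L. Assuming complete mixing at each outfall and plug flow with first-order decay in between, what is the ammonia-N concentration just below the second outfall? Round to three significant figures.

After mixing, C = (1.450·0.04400 + 0.07330·2.240) / 1.523 = 0.2280/1.523 = 0.1497 mg/L; combined flow 1.523 m³/s.
Travel time t = 20.8·1000 / 1.1 = 18910 s = 5.253 h.
1.2%/h lost → k = −ln(1 − 0.012) = 0.01207 h⁻¹.
First-order decay: C = 0.1497·exp(−k·t) = 0.1497·0.9386 = 0.1405 mg/L.
At the second outfall, C = (1.523·0.1405 + 0.05840·29.60) / (1.523 + 0.05840) = 1.228 mg/L.

1.23 mg/L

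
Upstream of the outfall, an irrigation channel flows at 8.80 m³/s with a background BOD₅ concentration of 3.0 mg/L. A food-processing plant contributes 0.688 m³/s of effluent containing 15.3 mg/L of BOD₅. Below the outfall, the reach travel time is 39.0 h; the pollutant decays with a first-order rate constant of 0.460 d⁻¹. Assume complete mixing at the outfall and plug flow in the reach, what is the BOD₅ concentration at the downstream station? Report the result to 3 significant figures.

After mixing, C = (8.800·3.000 + 0.6880·15.30) / 9.488 = 36.93/9.488 = 3.892 mg/L.
First-order decay: C = 3.892·exp(−k·t) = 3.892·0.4735 = 1.843 mg/L.

1.84 mg/L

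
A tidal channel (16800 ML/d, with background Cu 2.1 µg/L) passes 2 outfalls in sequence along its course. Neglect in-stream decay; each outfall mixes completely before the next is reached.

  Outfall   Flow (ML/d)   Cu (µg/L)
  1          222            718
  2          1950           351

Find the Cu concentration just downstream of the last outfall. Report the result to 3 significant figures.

After outfall 1: Q = 16800 + 222.0 = 17020 ML/d; C = (16800·2.100 + 222.0·718.0)/17020 = 11.44 µg/L.
After outfall 2: Q = 17020 + 1950 = 18970 ML/d; C = (17020·11.44 + 1950·351.0)/18970 = 46.34 µg/L.

46.3 µg/L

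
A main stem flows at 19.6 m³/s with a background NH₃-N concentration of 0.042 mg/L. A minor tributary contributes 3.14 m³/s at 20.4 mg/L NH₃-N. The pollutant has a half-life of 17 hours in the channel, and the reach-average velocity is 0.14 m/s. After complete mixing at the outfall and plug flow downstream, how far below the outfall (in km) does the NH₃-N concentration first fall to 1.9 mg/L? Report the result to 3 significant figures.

5.03 km

Flow-weighted average: C = (19.60·0.04200 + 3.140·20.40) / 22.74 = 64.88/22.74 = 2.853 mg/L.
Half-life 17 h → k = ln 2 / 17 = 0.04077 h⁻¹ = 0.9786 d⁻¹.
Set 2.853·exp(−k·t) = 1.9 → t = ln(2.853/1.9)/k = 35900 s = 9.971 h.
Distance = v·t = 0.14·35900 = 5025 m = 5.025 km.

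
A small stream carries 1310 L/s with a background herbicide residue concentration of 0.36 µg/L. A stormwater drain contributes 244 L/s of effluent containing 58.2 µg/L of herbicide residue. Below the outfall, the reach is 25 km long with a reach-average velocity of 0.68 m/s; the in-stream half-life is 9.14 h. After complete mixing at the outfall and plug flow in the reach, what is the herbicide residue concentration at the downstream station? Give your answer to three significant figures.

4.35 µg/L

After mixing, C = (1310·0.3600 + 244.0·58.20) / 1554 = 14670/1554 = 9.442 µg/L.
Travel time t = 25·1000 / 0.68 = 36760 s = 10.21 h.
Half-life 9.14 h → k = ln 2 / 9.14 = 0.07584 h⁻¹ = 1.820 d⁻¹.
After decay, C = 9.442 × e^(−kt) = 9.442 × 0.4609 = 4.352 µg/L.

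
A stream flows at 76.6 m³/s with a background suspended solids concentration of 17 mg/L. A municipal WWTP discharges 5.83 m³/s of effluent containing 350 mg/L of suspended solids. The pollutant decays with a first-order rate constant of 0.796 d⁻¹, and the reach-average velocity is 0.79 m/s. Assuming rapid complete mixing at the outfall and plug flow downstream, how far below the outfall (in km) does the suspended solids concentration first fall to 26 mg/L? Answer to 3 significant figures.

38.1 km

Mass balance: C = (76.60·17.00 + 5.830·350.0) / 82.43 = 3343/82.43 = 40.55 mg/L.
Set 40.55·exp(−k·t) = 26 → t = ln(40.55/26)/k = 48250 s = 13.40 h.
Distance = v·t = 0.79·48250 = 38110 m = 38.11 km.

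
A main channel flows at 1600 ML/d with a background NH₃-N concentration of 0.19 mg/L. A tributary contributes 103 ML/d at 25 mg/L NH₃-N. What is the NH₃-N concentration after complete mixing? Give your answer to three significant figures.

1.69 mg/L

Flow-weighted average: C = (1600·0.1900 + 103.0·25.00) / 1703 = 2879/1703 = 1.691 mg/L.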